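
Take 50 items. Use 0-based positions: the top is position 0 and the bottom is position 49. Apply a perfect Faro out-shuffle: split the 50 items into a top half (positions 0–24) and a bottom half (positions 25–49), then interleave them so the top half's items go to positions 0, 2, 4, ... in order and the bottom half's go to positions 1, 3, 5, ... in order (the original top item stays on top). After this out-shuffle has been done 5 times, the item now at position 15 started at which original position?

Work backwards from position 15, undoing one out-shuffle at a time:
15 ← 32 ← 16 ← 8 ← 4 ← 2
So the item now at position 15 started at position 2.

2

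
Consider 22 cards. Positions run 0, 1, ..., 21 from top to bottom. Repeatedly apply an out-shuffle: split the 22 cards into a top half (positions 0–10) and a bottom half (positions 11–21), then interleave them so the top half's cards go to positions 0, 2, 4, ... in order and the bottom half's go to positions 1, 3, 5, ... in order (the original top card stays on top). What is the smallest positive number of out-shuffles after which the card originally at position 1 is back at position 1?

Follow position 1 under repeated out-shuffles:
1 → 2 → 4 → 8 → 16 → 11 → 1
It first returns after 6 out-shuffles.

6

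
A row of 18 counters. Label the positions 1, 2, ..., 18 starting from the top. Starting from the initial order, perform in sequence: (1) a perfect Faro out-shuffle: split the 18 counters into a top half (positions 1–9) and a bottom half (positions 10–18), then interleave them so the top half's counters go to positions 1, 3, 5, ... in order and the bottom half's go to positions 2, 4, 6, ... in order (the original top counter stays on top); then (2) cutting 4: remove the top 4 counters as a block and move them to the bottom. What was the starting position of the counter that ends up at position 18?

Undo the operations in reverse order, starting from position 18:
  undo op 2 (cut 4): 18 ← 4
  undo op 1 (out-shuffle, from bottom half): 4 ← 11
So the counter at position 18 came from original position 11.

11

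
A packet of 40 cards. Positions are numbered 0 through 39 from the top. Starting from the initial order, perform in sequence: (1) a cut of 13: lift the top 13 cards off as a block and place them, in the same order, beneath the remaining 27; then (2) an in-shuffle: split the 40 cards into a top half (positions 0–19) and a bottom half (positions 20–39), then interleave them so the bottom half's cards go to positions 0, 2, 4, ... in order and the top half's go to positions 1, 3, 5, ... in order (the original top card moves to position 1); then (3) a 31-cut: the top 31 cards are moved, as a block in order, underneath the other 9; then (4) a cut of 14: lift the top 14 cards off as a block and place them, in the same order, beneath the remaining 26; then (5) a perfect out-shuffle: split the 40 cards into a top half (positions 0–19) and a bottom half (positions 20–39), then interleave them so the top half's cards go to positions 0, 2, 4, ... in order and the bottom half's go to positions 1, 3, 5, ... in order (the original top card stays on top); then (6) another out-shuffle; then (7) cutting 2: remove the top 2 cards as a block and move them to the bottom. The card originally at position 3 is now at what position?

19

Track the card from position 3 forward through each operation:
  after op 1 (cut 13): 3 → 30
  after op 2 (in-shuffle): 30 → 20
  after op 3 (cut 31): 20 → 29
  after op 4 (cut 14): 29 → 15
  after op 5 (out-shuffle): 15 → 30
  after op 6 (out-shuffle): 30 → 21
  after op 7 (cut 2): 21 → 19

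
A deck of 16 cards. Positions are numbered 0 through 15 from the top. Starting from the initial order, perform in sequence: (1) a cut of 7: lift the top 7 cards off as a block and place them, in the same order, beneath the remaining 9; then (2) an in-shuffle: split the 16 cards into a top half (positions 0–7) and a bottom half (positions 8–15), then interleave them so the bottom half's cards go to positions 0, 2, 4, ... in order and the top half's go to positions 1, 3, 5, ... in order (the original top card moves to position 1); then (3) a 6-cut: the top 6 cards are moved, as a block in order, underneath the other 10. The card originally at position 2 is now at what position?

0

Track the card from position 2 forward through each operation:
  after op 1 (cut 7): 2 → 11
  after op 2 (in-shuffle): 11 → 6
  after op 3 (cut 6): 6 → 0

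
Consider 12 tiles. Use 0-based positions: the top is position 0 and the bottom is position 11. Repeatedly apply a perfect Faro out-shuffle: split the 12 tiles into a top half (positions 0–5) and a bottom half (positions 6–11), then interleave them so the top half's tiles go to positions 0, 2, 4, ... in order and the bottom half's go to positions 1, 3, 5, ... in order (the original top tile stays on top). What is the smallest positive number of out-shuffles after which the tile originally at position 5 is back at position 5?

10

Follow position 5 under repeated out-shuffles:
5 → 10 → 9 → 7 → 3 → 6 → 1 → 2 → 4 → 8 → 5
It first returns after 10 out-shuffles.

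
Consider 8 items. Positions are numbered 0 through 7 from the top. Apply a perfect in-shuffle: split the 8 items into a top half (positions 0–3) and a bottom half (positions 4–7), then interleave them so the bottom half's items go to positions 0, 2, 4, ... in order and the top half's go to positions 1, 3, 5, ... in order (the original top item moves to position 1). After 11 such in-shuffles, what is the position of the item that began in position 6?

7

Track the item's position through each in-shuffle:
6 → 4 → 0 → 1 → 3 → 7 → 6 → 4 → 0 → 1 → 3 → 7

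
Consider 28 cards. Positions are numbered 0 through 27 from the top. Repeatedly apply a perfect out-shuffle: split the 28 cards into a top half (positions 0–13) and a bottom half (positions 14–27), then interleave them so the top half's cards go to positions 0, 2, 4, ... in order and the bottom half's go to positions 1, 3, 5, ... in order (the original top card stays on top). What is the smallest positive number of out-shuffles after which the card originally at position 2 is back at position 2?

Follow position 2 under repeated out-shuffles:
2 → 4 → 8 → 16 → 5 → 10 → 20 → 13 → 26 → 25 → 23 → 19 → 11 → 22 → 17 → 7 → 14 → 1 → 2
It first returns after 18 out-shuffles.

18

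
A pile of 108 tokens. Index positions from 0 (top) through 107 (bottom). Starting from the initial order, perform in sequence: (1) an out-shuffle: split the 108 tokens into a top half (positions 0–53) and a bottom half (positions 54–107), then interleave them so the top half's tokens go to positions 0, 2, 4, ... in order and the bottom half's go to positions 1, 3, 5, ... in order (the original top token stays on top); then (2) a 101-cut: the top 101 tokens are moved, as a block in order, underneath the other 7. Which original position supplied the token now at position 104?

Undo the operations in reverse order, starting from position 104:
  undo op 2 (cut 101): 104 ← 97
  undo op 1 (out-shuffle, from bottom half): 97 ← 102
So the token at position 104 came from original position 102.

102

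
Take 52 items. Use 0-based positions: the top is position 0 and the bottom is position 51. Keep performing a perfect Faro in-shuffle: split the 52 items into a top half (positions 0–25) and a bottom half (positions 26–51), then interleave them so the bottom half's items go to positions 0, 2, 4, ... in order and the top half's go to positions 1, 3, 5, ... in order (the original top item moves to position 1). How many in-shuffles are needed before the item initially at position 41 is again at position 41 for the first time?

52

Follow position 41 under repeated in-shuffles:
41 → 30 → 8 → 17 → 35 → 18 → 37 → 22 → ... → 41 (length 52)
It first returns after 52 in-shuffles.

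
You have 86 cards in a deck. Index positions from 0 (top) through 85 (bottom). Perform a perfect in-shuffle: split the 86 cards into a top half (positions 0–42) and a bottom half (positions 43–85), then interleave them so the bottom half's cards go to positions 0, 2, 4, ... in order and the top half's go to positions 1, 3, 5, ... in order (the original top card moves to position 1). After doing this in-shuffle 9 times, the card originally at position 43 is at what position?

Track the card's position through each in-shuffle:
43 → 0 → 1 → 3 → 7 → 15 → 31 → 63 → 40 → 81

81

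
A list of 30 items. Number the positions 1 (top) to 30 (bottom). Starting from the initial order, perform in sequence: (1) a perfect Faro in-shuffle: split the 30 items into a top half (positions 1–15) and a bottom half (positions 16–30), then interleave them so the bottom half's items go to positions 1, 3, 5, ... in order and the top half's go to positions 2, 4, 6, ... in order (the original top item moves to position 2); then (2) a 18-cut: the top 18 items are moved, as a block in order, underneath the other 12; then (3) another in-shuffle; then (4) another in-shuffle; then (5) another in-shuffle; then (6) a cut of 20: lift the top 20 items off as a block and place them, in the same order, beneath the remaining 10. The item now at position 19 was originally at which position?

Undo the operations in reverse order, starting from position 19:
  undo op 6 (cut 20): 19 ← 9
  undo op 5 (in-shuffle, from bottom half): 9 ← 20
  undo op 4 (in-shuffle, from top half): 20 ← 10
  undo op 3 (in-shuffle, from top half): 10 ← 5
  undo op 2 (cut 18): 5 ← 23
  undo op 1 (in-shuffle, from bottom half): 23 ← 27
So the item at position 19 came from original position 27.

27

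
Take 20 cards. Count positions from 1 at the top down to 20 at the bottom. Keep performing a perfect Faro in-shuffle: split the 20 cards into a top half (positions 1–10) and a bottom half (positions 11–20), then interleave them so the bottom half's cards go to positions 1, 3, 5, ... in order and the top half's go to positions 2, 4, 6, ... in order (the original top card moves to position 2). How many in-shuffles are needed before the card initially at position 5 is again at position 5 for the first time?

Follow position 5 under repeated in-shuffles:
5 → 10 → 20 → 19 → 17 → 13 → 5
It first returns after 6 in-shuffles.

6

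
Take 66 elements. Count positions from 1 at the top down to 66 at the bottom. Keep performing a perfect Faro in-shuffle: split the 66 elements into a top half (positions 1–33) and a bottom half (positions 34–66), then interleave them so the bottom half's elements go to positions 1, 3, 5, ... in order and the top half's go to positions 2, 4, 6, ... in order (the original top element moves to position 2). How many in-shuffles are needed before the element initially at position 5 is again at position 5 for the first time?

Follow position 5 under repeated in-shuffles:
5 → 10 → 20 → 40 → 13 → 26 → 52 → 37 → ... → 5 (length 66)
It first returns after 66 in-shuffles.

66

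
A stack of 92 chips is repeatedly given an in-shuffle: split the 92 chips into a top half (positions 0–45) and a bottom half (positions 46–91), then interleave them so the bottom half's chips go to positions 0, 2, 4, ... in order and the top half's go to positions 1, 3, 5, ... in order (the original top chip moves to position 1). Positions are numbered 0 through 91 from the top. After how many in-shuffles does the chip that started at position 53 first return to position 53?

5

Follow position 53 under repeated in-shuffles:
53 → 14 → 29 → 59 → 26 → 53
It first returns after 5 in-shuffles.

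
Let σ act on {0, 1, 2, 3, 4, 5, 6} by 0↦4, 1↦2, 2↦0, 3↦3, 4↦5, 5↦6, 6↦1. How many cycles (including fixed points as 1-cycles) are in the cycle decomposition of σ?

2

Cycle decomposition: (0 4 5 6 1 2) (3).
2 cycles.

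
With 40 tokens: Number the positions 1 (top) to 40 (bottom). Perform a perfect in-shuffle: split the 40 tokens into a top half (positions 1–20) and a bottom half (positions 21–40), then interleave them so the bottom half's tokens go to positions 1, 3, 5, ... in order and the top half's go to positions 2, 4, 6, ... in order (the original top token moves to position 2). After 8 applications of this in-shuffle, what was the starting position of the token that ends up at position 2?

33

Work backwards from position 2, undoing one in-shuffle at a time:
2 ← 1 ← 21 ← 31 ← 36 ← 18 ← 9 ← 25 ← 33
So the token now at position 2 started at position 33.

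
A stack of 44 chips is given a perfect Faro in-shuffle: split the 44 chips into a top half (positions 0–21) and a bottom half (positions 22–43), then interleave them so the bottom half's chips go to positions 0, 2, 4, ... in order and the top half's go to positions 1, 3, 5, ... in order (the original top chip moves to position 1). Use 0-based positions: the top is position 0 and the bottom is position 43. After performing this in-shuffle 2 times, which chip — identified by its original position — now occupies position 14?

14

Work backwards from position 14, undoing one in-shuffle at a time:
14 ← 29 ← 14
So the chip now at position 14 started at position 14.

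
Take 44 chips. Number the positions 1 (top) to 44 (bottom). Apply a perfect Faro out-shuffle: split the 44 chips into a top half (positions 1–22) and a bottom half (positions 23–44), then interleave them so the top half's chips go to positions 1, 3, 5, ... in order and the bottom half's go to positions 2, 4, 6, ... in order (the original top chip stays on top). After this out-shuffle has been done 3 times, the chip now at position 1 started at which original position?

1

Work backwards from position 1, undoing one out-shuffle at a time:
1 ← 1 ← 1 ← 1
So the chip now at position 1 started at position 1.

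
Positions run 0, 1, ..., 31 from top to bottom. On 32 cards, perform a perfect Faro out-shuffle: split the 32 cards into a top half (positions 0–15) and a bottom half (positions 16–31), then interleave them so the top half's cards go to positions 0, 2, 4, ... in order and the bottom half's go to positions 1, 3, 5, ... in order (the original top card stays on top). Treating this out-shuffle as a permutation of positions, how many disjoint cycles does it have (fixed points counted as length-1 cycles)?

8

Trace each unvisited position around until it returns:
(0) (1 2 4 8 16) (3 6 12 24 17) (5 10 20 9 18) (7 14 28 25 19) (11 22 13 26 21) (15 30 29 27 23) (31)
8 cycles in total.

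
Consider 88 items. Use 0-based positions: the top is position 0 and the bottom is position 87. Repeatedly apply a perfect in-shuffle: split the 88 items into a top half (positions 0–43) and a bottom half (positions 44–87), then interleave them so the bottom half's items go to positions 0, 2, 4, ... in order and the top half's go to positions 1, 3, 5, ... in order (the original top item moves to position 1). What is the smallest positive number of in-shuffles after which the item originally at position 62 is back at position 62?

11

Follow position 62 under repeated in-shuffles:
62 → 36 → 73 → 58 → 28 → 57 → 26 → 53 → 18 → 37 → 75 → 62
It first returns after 11 in-shuffles.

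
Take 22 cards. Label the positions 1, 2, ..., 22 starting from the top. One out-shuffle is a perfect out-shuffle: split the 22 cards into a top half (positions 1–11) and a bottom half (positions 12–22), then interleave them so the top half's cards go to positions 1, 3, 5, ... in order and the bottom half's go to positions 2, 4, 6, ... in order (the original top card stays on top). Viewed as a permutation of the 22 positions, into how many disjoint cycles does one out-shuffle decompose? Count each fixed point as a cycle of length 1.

Trace each unvisited position around until it returns:
(1) (2 3 5 9 17 12) (4 7 13) (6 11 21 20 18 14) (8 15) (10 19 16) (22)
7 cycles in total.

7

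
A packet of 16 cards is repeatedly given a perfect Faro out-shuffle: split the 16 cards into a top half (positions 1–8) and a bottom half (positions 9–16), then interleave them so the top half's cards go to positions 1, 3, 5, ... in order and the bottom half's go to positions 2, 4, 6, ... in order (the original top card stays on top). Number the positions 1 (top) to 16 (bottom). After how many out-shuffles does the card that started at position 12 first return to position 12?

Follow position 12 under repeated out-shuffles:
12 → 8 → 15 → 14 → 12
It first returns after 4 out-shuffles.

4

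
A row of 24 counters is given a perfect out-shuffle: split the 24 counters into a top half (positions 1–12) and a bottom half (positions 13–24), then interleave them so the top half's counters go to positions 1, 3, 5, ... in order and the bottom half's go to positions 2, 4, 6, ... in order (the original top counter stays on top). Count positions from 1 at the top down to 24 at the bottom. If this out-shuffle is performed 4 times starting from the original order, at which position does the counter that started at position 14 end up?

Track the counter's position through each out-shuffle:
14 → 4 → 7 → 13 → 2

2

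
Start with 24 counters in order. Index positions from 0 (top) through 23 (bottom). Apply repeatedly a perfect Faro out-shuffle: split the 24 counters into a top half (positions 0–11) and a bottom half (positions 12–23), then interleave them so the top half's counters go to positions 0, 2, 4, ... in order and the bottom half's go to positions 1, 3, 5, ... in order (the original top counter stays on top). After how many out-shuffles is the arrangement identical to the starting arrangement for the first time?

The out-shuffle permutes the 24 positions with cycle lengths [1, 1, 11, 11].
Every counter is home exactly when every cycle has completed a whole number of laps, i.e. after lcm(1, 11) = 11 out-shuffles.

11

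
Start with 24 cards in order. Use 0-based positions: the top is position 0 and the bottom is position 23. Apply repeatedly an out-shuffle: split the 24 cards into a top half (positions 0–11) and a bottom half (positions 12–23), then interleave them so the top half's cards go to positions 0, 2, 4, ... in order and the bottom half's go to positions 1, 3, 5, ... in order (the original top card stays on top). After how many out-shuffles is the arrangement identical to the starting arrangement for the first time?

11

The out-shuffle permutes the 24 positions with cycle lengths [1, 1, 11, 11].
Every card is home exactly when every cycle has completed a whole number of laps, i.e. after lcm(1, 11) = 11 out-shuffles.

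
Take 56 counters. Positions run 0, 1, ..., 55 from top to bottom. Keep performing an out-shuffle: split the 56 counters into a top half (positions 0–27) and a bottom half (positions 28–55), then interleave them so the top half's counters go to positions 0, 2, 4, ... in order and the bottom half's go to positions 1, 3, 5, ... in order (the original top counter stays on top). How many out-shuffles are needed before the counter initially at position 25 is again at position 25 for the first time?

10

Follow position 25 under repeated out-shuffles:
25 → 50 → 45 → 35 → 15 → 30 → 5 → 10 → 20 → 40 → 25
It first returns after 10 out-shuffles.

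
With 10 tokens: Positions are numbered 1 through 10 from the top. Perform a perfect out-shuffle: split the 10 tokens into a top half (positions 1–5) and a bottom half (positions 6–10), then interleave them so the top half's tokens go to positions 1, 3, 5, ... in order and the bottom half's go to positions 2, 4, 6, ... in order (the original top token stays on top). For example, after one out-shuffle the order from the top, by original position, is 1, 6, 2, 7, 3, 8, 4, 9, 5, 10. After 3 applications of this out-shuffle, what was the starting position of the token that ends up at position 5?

Work backwards from position 5, undoing one out-shuffle at a time:
5 ← 3 ← 2 ← 6
So the token now at position 5 started at position 6.

6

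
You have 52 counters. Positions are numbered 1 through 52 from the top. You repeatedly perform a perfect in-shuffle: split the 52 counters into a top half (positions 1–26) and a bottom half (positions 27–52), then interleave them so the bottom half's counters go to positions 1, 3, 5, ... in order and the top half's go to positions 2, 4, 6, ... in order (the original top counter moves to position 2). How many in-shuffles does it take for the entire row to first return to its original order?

52

The in-shuffle permutes the 52 positions with cycle lengths [52].
Every counter is home exactly when every cycle has completed a whole number of laps, i.e. after lcm(52) = 52 in-shuffles.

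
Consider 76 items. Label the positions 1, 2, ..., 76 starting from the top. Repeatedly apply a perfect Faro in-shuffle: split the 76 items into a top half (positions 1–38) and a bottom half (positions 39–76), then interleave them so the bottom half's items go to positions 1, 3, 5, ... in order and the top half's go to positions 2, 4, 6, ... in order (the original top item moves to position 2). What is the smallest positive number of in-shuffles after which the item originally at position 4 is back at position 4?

Follow position 4 under repeated in-shuffles:
4 → 8 → 16 → 32 → 64 → 51 → 25 → 50 → ... → 4 (length 30)
It first returns after 30 in-shuffles.

30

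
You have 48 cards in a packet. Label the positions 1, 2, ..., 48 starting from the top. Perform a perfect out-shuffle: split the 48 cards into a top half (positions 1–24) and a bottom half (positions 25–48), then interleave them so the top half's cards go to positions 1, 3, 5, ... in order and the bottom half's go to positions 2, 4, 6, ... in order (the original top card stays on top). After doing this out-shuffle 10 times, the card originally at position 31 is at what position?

30

Track the card's position through each out-shuffle:
31 → 14 → 27 → 6 → 11 → 21 → 41 → 34 → 20 → 39 → 30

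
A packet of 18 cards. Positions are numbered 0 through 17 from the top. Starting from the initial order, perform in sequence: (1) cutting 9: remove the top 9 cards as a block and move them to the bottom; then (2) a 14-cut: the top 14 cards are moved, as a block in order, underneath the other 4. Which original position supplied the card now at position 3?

Undo the operations in reverse order, starting from position 3:
  undo op 2 (cut 14): 3 ← 17
  undo op 1 (cut 9): 17 ← 8
So the card at position 3 came from original position 8.

8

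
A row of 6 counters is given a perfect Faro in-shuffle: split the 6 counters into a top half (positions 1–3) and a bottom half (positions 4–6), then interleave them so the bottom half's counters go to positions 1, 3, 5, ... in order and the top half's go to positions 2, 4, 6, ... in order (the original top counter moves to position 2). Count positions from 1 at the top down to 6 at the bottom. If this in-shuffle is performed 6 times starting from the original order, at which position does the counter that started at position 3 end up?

Track the counter's position through each in-shuffle:
3 → 6 → 5 → 3 → 6 → 5 → 3

3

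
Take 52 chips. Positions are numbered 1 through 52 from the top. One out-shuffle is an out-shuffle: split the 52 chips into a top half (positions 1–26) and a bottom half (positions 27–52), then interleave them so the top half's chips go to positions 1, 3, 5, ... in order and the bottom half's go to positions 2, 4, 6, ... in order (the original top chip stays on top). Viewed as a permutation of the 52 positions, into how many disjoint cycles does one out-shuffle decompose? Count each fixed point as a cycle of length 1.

9

Trace each unvisited position around until it returns:
(1) (2 3 5 9 17 33 14 27) (4 7 13 25 49 46 40 28) (6 11 21 41 30 8 15 29) (10 19 37 22 43 34 16 31) (12 23 45 38 24 47 42 32) (18 35) (20 39 26 51 50 48 44 36) ... plus 1 more
9 cycles in total.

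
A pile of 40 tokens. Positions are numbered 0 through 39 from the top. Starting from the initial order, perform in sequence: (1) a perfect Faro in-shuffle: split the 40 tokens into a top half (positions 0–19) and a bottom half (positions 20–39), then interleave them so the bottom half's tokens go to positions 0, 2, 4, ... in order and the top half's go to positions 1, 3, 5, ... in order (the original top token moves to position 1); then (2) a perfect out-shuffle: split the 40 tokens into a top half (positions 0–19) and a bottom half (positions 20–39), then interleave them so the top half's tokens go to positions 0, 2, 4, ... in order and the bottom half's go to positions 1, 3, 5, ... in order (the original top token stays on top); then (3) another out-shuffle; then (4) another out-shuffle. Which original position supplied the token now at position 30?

16

Undo the operations in reverse order, starting from position 30:
  undo op 4 (out-shuffle, from top half): 30 ← 15
  undo op 3 (out-shuffle, from bottom half): 15 ← 27
  undo op 2 (out-shuffle, from bottom half): 27 ← 33
  undo op 1 (in-shuffle, from top half): 33 ← 16
So the token at position 30 came from original position 16.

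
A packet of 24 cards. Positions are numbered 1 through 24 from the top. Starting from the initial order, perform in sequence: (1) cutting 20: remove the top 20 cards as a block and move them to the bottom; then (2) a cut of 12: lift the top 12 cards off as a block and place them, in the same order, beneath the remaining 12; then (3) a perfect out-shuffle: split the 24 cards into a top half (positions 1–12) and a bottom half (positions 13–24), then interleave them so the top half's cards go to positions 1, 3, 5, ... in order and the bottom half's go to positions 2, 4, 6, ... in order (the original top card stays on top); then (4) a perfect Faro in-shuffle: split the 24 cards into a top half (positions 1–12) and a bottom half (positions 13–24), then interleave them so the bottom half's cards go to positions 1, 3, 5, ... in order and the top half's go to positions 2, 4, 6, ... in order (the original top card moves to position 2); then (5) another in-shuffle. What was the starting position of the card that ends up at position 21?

Undo the operations in reverse order, starting from position 21:
  undo op 5 (in-shuffle, from bottom half): 21 ← 23
  undo op 4 (in-shuffle, from bottom half): 23 ← 24
  undo op 3 (out-shuffle, from bottom half): 24 ← 24
  undo op 2 (cut 12): 24 ← 12
  undo op 1 (cut 20): 12 ← 8
So the card at position 21 came from original position 8.

8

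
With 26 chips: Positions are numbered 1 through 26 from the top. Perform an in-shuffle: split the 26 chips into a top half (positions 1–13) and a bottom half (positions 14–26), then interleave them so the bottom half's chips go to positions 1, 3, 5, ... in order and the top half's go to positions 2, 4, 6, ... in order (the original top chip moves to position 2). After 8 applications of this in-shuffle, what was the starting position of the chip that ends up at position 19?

16

Work backwards from position 19, undoing one in-shuffle at a time:
19 ← 23 ← 25 ← 26 ← 13 ← 20 ← 10 ← 5 ← 16
So the chip now at position 19 started at position 16.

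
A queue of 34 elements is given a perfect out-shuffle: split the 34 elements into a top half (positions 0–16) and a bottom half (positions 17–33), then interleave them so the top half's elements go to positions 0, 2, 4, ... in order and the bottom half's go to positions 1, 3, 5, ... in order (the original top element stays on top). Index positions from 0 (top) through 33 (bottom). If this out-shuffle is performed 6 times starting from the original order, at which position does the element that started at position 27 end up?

12

Track the element's position through each out-shuffle:
27 → 21 → 9 → 18 → 3 → 6 → 12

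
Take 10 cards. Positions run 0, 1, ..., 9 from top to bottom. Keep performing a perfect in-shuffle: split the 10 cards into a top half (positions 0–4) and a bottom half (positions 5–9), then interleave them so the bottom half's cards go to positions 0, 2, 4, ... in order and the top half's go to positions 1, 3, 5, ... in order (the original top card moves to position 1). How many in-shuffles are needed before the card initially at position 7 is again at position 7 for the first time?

Follow position 7 under repeated in-shuffles:
7 → 4 → 9 → 8 → 6 → 2 → 5 → 0 → 1 → 3 → 7
It first returns after 10 in-shuffles.

10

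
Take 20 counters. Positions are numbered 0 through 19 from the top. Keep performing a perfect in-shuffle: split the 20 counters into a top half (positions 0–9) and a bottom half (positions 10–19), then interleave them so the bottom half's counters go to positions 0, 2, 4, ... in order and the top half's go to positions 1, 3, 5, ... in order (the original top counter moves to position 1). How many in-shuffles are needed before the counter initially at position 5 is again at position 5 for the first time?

Follow position 5 under repeated in-shuffles:
5 → 11 → 2 → 5
It first returns after 3 in-shuffles.

3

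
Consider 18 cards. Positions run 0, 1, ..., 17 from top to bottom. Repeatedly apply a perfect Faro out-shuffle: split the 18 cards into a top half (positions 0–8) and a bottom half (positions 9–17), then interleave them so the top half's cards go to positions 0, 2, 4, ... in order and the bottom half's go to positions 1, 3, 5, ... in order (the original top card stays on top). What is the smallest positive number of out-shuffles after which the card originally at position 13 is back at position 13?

8

Follow position 13 under repeated out-shuffles:
13 → 9 → 1 → 2 → 4 → 8 → 16 → 15 → 13
It first returns after 8 out-shuffles.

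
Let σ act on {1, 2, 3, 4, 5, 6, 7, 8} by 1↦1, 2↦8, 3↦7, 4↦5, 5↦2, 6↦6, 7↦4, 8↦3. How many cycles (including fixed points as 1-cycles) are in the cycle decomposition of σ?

3

Cycle decomposition: (1) (2 8 3 7 4 5) (6).
3 cycles.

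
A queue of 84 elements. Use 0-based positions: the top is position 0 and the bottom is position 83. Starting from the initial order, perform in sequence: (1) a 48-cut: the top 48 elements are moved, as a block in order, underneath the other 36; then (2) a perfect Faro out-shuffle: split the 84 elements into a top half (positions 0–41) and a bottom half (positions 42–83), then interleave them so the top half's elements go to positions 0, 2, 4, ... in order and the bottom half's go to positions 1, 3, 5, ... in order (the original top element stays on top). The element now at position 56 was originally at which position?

76

Undo the operations in reverse order, starting from position 56:
  undo op 2 (out-shuffle, from top half): 56 ← 28
  undo op 1 (cut 48): 28 ← 76
So the element at position 56 came from original position 76.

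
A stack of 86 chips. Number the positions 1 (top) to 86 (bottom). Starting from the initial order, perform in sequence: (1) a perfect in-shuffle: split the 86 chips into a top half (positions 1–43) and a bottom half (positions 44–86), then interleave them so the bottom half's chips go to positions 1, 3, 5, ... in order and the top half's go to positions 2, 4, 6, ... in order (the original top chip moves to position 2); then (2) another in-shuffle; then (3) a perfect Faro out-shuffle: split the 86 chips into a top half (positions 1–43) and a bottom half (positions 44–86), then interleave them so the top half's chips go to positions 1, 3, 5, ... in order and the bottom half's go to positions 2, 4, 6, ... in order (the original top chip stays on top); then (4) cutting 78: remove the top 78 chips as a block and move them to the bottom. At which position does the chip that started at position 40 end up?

68

Track the chip from position 40 forward through each operation:
  after op 1 (in-shuffle): 40 → 80
  after op 2 (in-shuffle): 80 → 73
  after op 3 (out-shuffle): 73 → 60
  after op 4 (cut 78): 60 → 68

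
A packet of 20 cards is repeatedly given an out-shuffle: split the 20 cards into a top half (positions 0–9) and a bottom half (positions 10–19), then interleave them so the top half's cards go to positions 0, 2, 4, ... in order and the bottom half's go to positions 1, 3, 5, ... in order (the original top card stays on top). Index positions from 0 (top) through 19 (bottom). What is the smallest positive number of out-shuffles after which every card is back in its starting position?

The out-shuffle permutes the 20 positions with cycle lengths [1, 1, 18].
Every card is home exactly when every cycle has completed a whole number of laps, i.e. after lcm(1, 18) = 18 out-shuffles.

18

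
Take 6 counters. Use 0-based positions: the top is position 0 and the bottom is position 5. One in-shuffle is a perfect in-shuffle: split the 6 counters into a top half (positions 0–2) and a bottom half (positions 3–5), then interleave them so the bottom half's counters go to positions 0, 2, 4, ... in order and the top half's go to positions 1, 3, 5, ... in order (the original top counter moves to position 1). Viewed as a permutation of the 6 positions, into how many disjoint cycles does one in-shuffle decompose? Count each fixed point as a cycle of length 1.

Trace each unvisited position around until it returns:
(0 1 3) (2 5 4)
2 cycles in total.

2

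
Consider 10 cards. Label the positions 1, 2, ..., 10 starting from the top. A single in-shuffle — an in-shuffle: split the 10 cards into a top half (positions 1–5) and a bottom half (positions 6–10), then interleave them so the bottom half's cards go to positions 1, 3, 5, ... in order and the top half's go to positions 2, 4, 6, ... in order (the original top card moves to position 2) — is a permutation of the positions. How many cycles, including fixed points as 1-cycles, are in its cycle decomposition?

Trace each unvisited position around until it returns:
(1 2 4 8 5 10 9 7 3 6)
1 cycle in total.

1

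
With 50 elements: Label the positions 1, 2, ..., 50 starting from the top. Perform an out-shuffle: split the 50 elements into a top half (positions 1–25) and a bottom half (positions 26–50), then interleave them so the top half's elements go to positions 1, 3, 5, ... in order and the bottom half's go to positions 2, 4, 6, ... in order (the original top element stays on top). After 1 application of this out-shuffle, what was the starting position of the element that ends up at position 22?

Work backwards from position 22, undoing one out-shuffle at a time:
22 ← 36
So the element now at position 22 started at position 36.

36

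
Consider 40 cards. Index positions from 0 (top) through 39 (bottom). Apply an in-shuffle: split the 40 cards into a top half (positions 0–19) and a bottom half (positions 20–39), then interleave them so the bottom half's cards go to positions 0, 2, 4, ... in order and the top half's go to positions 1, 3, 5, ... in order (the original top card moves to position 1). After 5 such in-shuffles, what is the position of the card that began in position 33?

Track the card's position through each in-shuffle:
33 → 26 → 12 → 25 → 10 → 21

21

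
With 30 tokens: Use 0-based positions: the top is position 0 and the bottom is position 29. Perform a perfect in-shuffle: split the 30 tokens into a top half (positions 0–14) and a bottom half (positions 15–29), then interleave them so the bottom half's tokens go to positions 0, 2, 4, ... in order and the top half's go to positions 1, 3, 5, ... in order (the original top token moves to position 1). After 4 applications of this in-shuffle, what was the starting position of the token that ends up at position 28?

26

Work backwards from position 28, undoing one in-shuffle at a time:
28 ← 29 ← 14 ← 22 ← 26
So the token now at position 28 started at position 26.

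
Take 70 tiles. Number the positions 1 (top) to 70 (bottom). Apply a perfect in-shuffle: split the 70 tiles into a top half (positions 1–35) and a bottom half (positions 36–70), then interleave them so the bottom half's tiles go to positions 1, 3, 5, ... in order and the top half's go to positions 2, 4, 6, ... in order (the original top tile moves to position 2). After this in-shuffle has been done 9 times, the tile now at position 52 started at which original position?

65

Work backwards from position 52, undoing one in-shuffle at a time:
52 ← 26 ← 13 ← 42 ← 21 ← 46 ← 23 ← 47 ← 59 ← 65
So the tile now at position 52 started at position 65.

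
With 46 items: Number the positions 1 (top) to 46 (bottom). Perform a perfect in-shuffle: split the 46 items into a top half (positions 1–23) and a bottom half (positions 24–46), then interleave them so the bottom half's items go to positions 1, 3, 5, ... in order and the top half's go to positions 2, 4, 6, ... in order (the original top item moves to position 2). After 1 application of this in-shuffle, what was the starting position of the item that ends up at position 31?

Work backwards from position 31, undoing one in-shuffle at a time:
31 ← 39
So the item now at position 31 started at position 39.

39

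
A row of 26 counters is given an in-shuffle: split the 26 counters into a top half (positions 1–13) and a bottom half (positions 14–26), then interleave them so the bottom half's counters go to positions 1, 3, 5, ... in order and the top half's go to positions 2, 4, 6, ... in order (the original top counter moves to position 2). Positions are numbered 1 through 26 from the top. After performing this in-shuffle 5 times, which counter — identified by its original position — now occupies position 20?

4

Work backwards from position 20, undoing one in-shuffle at a time:
20 ← 10 ← 5 ← 16 ← 8 ← 4
So the counter now at position 20 started at position 4.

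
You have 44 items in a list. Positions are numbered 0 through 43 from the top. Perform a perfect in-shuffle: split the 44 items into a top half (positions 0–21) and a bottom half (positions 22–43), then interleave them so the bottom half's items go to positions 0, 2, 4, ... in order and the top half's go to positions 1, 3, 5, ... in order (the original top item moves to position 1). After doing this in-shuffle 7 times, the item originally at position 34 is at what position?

24

Track the item's position through each in-shuffle:
34 → 24 → 4 → 9 → 19 → 39 → 34 → 24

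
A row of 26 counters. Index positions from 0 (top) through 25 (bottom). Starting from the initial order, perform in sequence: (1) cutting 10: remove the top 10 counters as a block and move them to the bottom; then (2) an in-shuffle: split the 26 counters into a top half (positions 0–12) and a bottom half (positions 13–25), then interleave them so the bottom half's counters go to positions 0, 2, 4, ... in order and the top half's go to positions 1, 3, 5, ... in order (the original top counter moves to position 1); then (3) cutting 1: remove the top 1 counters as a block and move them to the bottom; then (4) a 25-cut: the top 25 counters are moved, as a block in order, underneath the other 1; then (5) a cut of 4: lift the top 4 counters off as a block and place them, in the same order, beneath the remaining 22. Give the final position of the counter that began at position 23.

22

Track the counter from position 23 forward through each operation:
  after op 1 (cut 10): 23 → 13
  after op 2 (in-shuffle): 13 → 0
  after op 3 (cut 1): 0 → 25
  after op 4 (cut 25): 25 → 0
  after op 5 (cut 4): 0 → 22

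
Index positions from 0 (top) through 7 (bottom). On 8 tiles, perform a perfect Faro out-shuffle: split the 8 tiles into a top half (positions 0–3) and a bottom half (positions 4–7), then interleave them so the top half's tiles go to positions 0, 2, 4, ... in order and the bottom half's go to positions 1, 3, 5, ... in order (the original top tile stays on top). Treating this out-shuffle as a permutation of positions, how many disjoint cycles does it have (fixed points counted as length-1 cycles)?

4

Trace each unvisited position around until it returns:
(0) (1 2 4) (3 6 5) (7)
4 cycles in total.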